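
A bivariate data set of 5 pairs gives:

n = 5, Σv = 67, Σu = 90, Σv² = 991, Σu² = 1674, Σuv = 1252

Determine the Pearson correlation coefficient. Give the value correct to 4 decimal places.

0.6484

r = (nΣuv − ΣuΣv) / √[(nΣu² − (Σu)²)(nΣv² − (Σv)²)]
Numerator: 5×1252 − 90×67 = 230
Denominator: √[(8370 − 8100)(4955 − 4489)] = √[270 × 466] = 354.7112
r = 230 / 354.7112 ≈ 0.6484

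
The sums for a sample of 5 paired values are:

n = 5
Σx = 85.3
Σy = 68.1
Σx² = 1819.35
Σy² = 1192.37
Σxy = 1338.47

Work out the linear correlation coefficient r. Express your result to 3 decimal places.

r = (nΣxy − ΣxΣy) / √[(nΣx² − (Σx)²)(nΣy² − (Σy)²)]
Numerator: 5×1338.47 − 85.3×68.1 = 883.42
Denominator: √[(9096.75 − 7276.09)(5961.85 − 4637.61)] = √[1820.66 × 1324.24] = 1552.7366
r = 883.42 / 1552.7366 ≈ 0.569

0.569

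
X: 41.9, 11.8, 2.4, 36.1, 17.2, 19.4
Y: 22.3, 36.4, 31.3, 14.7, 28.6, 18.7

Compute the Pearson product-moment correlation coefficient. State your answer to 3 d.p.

-0.719

n = 6, ΣX = 128.8, ΣY = 152, ΣX² = 3876.02, ΣY² = 4185.68, ΣXY = 2824.38
nΣXY − ΣXΣY = 16946.28 − 19577.6 = -2631.32
nΣX² − (ΣX)² = 23256.12 − 16589.44 = 6666.68; nΣY² − (ΣY)² = 25114.08 − 23104 = 2010.08
r = -2631.32 / √(6666.68 × 2010.08) = -2631.32 / 3660.6776 ≈ -0.719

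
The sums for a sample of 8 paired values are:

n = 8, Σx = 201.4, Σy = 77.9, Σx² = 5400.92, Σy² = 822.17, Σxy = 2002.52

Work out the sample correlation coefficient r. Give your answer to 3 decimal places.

0.285

r = (nΣxy − ΣxΣy) / √[(nΣx² − (Σx)²)(nΣy² − (Σy)²)]
Numerator: 8×2002.52 − 201.4×77.9 = 331.1
Denominator: √[(43207.36 − 40561.96)(6577.36 − 6068.41)] = √[2645.4 × 508.95] = 1160.3346
r = 331.1 / 1160.3346 ≈ 0.285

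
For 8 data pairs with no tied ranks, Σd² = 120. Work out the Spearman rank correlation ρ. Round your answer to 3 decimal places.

-0.429

ρ = 1 − 6Σd² / [n(n²−1)] = 1 − 6×120 / (8×63)
  = 1 − 720/504 = 1 − 1.4286 ≈ -0.429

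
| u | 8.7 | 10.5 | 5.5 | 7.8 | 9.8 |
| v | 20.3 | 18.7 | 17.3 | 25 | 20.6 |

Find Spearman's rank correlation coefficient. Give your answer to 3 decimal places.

Rank u: 3, 5, 1, 2, 4
Rank v: 3, 2, 1, 5, 4
d = rank(u) − rank(v): 0, 3, 0, -3, 0; Σd² = 18
ρ = 1 − 6Σd² / [n(n²−1)] = 1 − 6×18 / (5×24) = 1 − 108/120 ≈ 0.100

0.100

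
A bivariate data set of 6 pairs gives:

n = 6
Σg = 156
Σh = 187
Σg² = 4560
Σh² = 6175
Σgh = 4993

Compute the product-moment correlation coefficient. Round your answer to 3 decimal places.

0.313

r = (nΣgh − ΣgΣh) / √[(nΣg² − (Σg)²)(nΣh² − (Σh)²)]
Numerator: 6×4993 − 156×187 = 786
Denominator: √[(27360 − 24336)(37050 − 34969)] = √[3024 × 2081] = 2508.5741
r = 786 / 2508.5741 ≈ 0.313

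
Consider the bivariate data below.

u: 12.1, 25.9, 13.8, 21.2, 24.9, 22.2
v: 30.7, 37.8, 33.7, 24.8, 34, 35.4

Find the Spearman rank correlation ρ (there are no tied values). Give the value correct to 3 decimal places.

Rank u: 1, 6, 2, 3, 5, 4
Rank v: 2, 6, 3, 1, 4, 5
d = rank(u) − rank(v): -1, 0, -1, 2, 1, -1; Σd² = 8
ρ = 1 − 6Σd² / [n(n²−1)] = 1 − 6×8 / (6×35) = 1 − 48/210 ≈ 0.771

0.771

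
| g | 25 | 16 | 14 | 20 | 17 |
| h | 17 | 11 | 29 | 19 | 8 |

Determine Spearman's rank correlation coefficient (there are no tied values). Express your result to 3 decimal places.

Rank g: 5, 2, 1, 4, 3
Rank h: 3, 2, 5, 4, 1
d = rank(g) − rank(h): 2, 0, -4, 0, 2; Σd² = 24
ρ = 1 − 6Σd² / [n(n²−1)] = 1 − 6×24 / (5×24) = 1 − 144/120 ≈ -0.200

-0.200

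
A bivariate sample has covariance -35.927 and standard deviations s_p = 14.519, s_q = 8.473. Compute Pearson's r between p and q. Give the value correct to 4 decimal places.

r = Cov(p,q) / (s_p · s_q) = -35.927 / (14.519 × 8.473)
  = -35.927 / 123.0195 ≈ -0.2920

-0.2920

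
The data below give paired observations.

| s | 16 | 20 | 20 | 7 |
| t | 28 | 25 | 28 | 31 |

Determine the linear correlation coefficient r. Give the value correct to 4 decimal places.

n = 4, Σs = 63, Σt = 112, Σs² = 1105, Σt² = 3154, Σst = 1725
nΣst − ΣsΣt = 6900 − 7056 = -156
nΣs² − (Σs)² = 4420 − 3969 = 451; nΣt² − (Σt)² = 12616 − 12544 = 72
r = -156 / √(451 × 72) = -156 / 180.1999 ≈ -0.8657

-0.8657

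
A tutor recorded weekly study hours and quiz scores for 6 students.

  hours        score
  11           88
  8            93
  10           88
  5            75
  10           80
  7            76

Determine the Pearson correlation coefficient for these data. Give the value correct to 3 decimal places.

n = 6, Σx = 51, Σy = 500, Σx² = 459, Σy² = 41938, Σxy = 4299
nΣxy − ΣxΣy = 25794 − 25500 = 294
nΣx² − (Σx)² = 2754 − 2601 = 153; nΣy² − (Σy)² = 251628 − 250000 = 1628
r = 294 / √(153 × 1628) = 294 / 499.0832 ≈ 0.589

0.589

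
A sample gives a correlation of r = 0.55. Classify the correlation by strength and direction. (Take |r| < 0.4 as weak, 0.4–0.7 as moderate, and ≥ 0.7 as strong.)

r = 0.55 > 0 so the relationship is positive.
|r| = 0.55, which falls in the moderate range.

moderate positive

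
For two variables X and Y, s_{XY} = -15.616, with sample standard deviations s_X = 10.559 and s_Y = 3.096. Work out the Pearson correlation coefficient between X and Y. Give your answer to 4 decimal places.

-0.4777

r = Cov(X,Y) / (s_X · s_Y) = -15.616 / (10.559 × 3.096)
  = -15.616 / 32.6907 ≈ -0.4777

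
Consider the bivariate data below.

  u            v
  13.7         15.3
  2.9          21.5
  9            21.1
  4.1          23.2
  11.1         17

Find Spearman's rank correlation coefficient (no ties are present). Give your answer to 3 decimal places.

-0.900

Rank u: 5, 1, 3, 2, 4
Rank v: 1, 4, 3, 5, 2
d = rank(u) − rank(v): 4, -3, 0, -3, 2; Σd² = 38
ρ = 1 − 6Σd² / [n(n²−1)] = 1 − 6×38 / (5×24) = 1 − 228/120 ≈ -0.900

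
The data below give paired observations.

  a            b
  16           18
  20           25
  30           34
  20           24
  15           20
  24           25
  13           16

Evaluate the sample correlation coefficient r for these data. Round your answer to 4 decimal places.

0.9674

n = 7, Σa = 138, Σb = 162, Σa² = 2926, Σb² = 3962, Σab = 3396
nΣab − ΣaΣb = 23772 − 22356 = 1416
nΣa² − (Σa)² = 20482 − 19044 = 1438; nΣb² − (Σb)² = 27734 − 26244 = 1490
r = 1416 / √(1438 × 1490) = 1416 / 1463.7691 ≈ 0.9674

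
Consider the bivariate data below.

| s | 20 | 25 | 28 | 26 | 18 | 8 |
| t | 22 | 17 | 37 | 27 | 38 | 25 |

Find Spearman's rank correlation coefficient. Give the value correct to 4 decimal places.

0.0857

Rank s: 3, 4, 6, 5, 2, 1
Rank t: 2, 1, 5, 4, 6, 3
d = rank(s) − rank(t): 1, 3, 1, 1, -4, -2; Σd² = 32
ρ = 1 − 6Σd² / [n(n²−1)] = 1 − 6×32 / (6×35) = 1 − 192/210 ≈ 0.0857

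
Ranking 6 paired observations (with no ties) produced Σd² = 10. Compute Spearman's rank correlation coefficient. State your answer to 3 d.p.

0.714

ρ = 1 − 6Σd² / [n(n²−1)] = 1 − 6×10 / (6×35)
  = 1 − 60/210 = 1 − 0.2857 ≈ 0.714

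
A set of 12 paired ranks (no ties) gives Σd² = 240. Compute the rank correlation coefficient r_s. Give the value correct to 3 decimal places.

0.161

ρ = 1 − 6Σd² / [n(n²−1)] = 1 − 6×240 / (12×143)
  = 1 − 1440/1716 = 1 − 0.8392 ≈ 0.161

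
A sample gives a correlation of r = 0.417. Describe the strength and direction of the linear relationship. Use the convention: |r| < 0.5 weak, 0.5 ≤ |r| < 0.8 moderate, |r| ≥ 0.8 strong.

weak positive

r = 0.417 > 0 so the relationship is positive.
|r| = 0.417, which falls in the weak range.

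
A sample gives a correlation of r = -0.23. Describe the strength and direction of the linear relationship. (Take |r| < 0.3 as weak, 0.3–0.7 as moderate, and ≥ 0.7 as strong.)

weak negative

r = -0.23 < 0 so the relationship is negative.
|r| = 0.23, which falls in the weak range.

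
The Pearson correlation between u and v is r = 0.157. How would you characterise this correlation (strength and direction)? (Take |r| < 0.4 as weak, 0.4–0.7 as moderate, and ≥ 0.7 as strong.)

r = 0.157 > 0 so the relationship is positive.
|r| = 0.157, which falls in the weak range.

weak positive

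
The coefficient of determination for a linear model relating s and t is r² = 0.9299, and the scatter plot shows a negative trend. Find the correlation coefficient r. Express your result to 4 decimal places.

|r| = √0.9299 = 0.9643
The association is negative, so r = −0.9643.

-0.9643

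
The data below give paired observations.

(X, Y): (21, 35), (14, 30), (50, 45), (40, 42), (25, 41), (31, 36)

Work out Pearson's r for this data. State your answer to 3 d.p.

0.881

n = 6, ΣX = 181, ΣY = 229, ΣX² = 6323, ΣY² = 8891, ΣXY = 7226
nΣXY − ΣXΣY = 43356 − 41449 = 1907
nΣX² − (ΣX)² = 37938 − 32761 = 5177; nΣY² − (ΣY)² = 53346 − 52441 = 905
r = 1907 / √(5177 × 905) = 1907 / 2164.5288 ≈ 0.881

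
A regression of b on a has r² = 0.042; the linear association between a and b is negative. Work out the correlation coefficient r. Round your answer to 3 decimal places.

-0.205

|r| = √0.042 = 0.205
The association is negative, so r = −0.205.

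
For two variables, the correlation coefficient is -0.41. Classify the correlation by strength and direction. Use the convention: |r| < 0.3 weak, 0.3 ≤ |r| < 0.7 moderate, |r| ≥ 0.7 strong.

moderate negative

r = -0.41 < 0 so the relationship is negative.
|r| = 0.41, which falls in the moderate range.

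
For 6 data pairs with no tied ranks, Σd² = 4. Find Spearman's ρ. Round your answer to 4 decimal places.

0.8857

ρ = 1 − 6Σd² / [n(n²−1)] = 1 − 6×4 / (6×35)
  = 1 − 24/210 = 1 − 0.11429 ≈ 0.8857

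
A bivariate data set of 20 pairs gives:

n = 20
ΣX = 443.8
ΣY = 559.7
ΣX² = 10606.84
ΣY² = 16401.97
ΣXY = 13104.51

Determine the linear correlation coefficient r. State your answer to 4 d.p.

0.9145

r = (nΣXY − ΣXΣY) / √[(nΣX² − (ΣX)²)(nΣY² − (ΣY)²)]
Numerator: 20×13104.51 − 443.8×559.7 = 13695.34
Denominator: √[(212136.8 − 196958.44)(328039.4 − 313264.09)] = √[15178.36 × 14775.31] = 14975.4791
r = 13695.34 / 14975.4791 ≈ 0.9145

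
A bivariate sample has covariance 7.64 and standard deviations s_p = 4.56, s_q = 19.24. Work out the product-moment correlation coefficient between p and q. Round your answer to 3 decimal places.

r = Cov(p,q) / (s_p · s_q) = 7.64 / (4.56 × 19.24)
  = 7.64 / 87.7344 ≈ 0.087

0.087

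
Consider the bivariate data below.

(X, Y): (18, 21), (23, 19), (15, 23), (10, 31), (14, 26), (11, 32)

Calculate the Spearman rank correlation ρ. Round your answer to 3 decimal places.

Rank X: 5, 6, 4, 1, 3, 2
Rank Y: 2, 1, 3, 5, 4, 6
d = rank(X) − rank(Y): 3, 5, 1, -4, -1, -4; Σd² = 68
ρ = 1 − 6Σd² / [n(n²−1)] = 1 − 6×68 / (6×35) = 1 − 408/210 ≈ -0.943

-0.943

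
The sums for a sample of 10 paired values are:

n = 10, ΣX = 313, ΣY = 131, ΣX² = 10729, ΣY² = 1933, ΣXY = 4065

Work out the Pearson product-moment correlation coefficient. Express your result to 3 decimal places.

-0.079

r = (nΣXY − ΣXΣY) / √[(nΣX² − (ΣX)²)(nΣY² − (ΣY)²)]
Numerator: 10×4065 − 313×131 = -353
Denominator: √[(107290 − 97969)(19330 − 17161)] = √[9321 × 2169] = 4496.3595
r = -353 / 4496.3595 ≈ -0.079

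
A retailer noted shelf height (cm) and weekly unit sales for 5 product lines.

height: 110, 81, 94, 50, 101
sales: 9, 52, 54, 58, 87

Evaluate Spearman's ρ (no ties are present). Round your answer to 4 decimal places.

-0.3000

Rank height: 5, 2, 3, 1, 4
Rank sales: 1, 2, 3, 4, 5
d = rank(height) − rank(sales): 4, 0, 0, -3, -1; Σd² = 26
ρ = 1 − 6Σd² / [n(n²−1)] = 1 − 6×26 / (5×24) = 1 − 156/120 ≈ -0.3000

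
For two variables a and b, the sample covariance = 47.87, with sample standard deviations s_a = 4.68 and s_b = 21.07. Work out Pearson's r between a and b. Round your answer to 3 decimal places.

r = Cov(a,b) / (s_a · s_b) = 47.87 / (4.68 × 21.07)
  = 47.87 / 98.6076 ≈ 0.485

0.485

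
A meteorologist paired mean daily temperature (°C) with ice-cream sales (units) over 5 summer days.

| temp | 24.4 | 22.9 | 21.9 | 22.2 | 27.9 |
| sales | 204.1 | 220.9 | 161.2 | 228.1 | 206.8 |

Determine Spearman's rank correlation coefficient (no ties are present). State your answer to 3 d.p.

Rank temp: 4, 3, 1, 2, 5
Rank sales: 2, 4, 1, 5, 3
d = rank(temp) − rank(sales): 2, -1, 0, -3, 2; Σd² = 18
ρ = 1 − 6Σd² / [n(n²−1)] = 1 − 6×18 / (5×24) = 1 − 108/120 ≈ 0.100

0.100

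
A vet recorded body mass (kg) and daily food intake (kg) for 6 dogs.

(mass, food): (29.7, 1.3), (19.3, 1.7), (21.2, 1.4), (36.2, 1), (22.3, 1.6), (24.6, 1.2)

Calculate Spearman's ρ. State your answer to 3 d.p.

Rank mass: 5, 1, 2, 6, 3, 4
Rank food: 3, 6, 4, 1, 5, 2
d = rank(mass) − rank(food): 2, -5, -2, 5, -2, 2; Σd² = 66
ρ = 1 − 6Σd² / [n(n²−1)] = 1 − 6×66 / (6×35) = 1 − 396/210 ≈ -0.886

-0.886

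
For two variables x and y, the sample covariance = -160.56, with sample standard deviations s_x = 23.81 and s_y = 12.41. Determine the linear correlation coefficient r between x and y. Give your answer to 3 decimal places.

-0.543

r = Cov(x,y) / (s_x · s_y) = -160.56 / (23.81 × 12.41)
  = -160.56 / 295.4821 ≈ -0.543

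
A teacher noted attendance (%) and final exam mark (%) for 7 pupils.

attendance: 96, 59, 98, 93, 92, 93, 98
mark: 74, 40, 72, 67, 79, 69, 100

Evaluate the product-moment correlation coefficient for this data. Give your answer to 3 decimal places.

0.826

n = 7, Σx = 629, Σy = 501, Σx² = 57667, Σy² = 37751, Σxy = 46236
nΣxy − ΣxΣy = 323652 − 315129 = 8523
nΣx² − (Σx)² = 403669 − 395641 = 8028; nΣy² − (Σy)² = 264257 − 251001 = 13256
r = 8523 / √(8028 × 13256) = 8523 / 10315.9667 ≈ 0.826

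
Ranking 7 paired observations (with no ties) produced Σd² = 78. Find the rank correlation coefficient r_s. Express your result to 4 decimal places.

-0.3929

ρ = 1 − 6Σd² / [n(n²−1)] = 1 − 6×78 / (7×48)
  = 1 − 468/336 = 1 − 1.39286 ≈ -0.3929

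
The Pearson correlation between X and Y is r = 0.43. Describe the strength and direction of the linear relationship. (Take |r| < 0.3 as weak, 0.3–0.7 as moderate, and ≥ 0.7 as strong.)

moderate positive

r = 0.43 > 0 so the relationship is positive.
|r| = 0.43, which falls in the moderate range.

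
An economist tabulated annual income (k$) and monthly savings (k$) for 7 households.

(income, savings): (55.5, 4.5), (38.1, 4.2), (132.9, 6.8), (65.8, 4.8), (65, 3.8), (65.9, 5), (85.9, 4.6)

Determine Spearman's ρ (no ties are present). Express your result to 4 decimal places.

Rank income: 2, 1, 7, 4, 3, 5, 6
Rank savings: 3, 2, 7, 5, 1, 6, 4
d = rank(income) − rank(savings): -1, -1, 0, -1, 2, -1, 2; Σd² = 12
ρ = 1 − 6Σd² / [n(n²−1)] = 1 − 6×12 / (7×48) = 1 − 72/336 ≈ 0.7857

0.7857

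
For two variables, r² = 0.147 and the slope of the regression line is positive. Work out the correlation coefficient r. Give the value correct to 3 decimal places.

|r| = √0.147 = 0.383
The association is positive, so r = 0.383.

0.383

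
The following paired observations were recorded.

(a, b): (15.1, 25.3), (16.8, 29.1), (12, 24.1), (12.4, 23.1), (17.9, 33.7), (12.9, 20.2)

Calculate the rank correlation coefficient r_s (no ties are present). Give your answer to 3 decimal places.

Rank a: 4, 5, 1, 2, 6, 3
Rank b: 4, 5, 3, 2, 6, 1
d = rank(a) − rank(b): 0, 0, -2, 0, 0, 2; Σd² = 8
ρ = 1 − 6Σd² / [n(n²−1)] = 1 − 6×8 / (6×35) = 1 − 48/210 ≈ 0.771

0.771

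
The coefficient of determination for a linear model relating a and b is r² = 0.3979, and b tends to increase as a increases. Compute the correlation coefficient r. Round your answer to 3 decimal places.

0.631

|r| = √0.3979 = 0.631
The association is positive, so r = 0.631.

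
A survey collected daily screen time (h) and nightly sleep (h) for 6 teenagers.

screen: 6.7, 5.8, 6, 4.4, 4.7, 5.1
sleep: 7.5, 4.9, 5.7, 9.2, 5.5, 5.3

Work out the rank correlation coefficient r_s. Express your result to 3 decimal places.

Rank screen: 6, 4, 5, 1, 2, 3
Rank sleep: 5, 1, 4, 6, 3, 2
d = rank(screen) − rank(sleep): 1, 3, 1, -5, -1, 1; Σd² = 38
ρ = 1 − 6Σd² / [n(n²−1)] = 1 − 6×38 / (6×35) = 1 − 228/210 ≈ -0.086

-0.086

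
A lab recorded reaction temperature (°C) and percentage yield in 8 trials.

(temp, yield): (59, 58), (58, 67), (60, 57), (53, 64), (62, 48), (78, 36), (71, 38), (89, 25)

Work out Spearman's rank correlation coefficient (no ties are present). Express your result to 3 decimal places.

Rank temp: 3, 2, 4, 1, 5, 7, 6, 8
Rank yield: 6, 8, 5, 7, 4, 2, 3, 1
d = rank(temp) − rank(yield): -3, -6, -1, -6, 1, 5, 3, 7; Σd² = 166
ρ = 1 − 6Σd² / [n(n²−1)] = 1 − 6×166 / (8×63) = 1 − 996/504 ≈ -0.976

-0.976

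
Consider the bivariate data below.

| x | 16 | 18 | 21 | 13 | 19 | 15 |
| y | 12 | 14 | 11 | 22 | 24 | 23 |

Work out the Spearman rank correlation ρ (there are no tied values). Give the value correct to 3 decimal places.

Rank x: 3, 4, 6, 1, 5, 2
Rank y: 2, 3, 1, 4, 6, 5
d = rank(x) − rank(y): 1, 1, 5, -3, -1, -3; Σd² = 46
ρ = 1 − 6Σd² / [n(n²−1)] = 1 − 6×46 / (6×35) = 1 − 276/210 ≈ -0.314

-0.314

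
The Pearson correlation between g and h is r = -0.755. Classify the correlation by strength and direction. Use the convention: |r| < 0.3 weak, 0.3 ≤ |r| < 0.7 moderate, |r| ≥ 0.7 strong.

r = -0.755 < 0 so the relationship is negative.
|r| = 0.755, which falls in the strong range.

strong negative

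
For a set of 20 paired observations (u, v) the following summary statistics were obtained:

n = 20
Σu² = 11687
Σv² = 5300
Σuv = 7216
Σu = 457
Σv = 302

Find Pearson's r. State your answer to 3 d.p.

r = (nΣuv − ΣuΣv) / √[(nΣu² − (Σu)²)(nΣv² − (Σv)²)]
Numerator: 20×7216 − 457×302 = 6306
Denominator: √[(233740 − 208849)(106000 − 91204)] = √[24891 × 14796] = 19190.8112
r = 6306 / 19190.8112 ≈ 0.329

0.329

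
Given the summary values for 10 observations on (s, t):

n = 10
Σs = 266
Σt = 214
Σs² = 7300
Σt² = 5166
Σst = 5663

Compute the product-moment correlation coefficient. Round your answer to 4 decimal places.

r = (nΣst − ΣsΣt) / √[(nΣs² − (Σs)²)(nΣt² − (Σt)²)]
Numerator: 10×5663 − 266×214 = -294
Denominator: √[(73000 − 70756)(51660 − 45796)] = √[2244 × 5864] = 3627.5082
r = -294 / 3627.5082 ≈ -0.0810

-0.0810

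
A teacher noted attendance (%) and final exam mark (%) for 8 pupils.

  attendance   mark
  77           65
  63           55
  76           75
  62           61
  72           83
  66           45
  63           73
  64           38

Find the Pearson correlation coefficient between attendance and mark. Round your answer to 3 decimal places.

0.498

n = 8, Σx = 543, Σy = 495, Σx² = 37123, Σy² = 32283, Σxy = 33929
nΣxy − ΣxΣy = 271432 − 268785 = 2647
nΣx² − (Σx)² = 296984 − 294849 = 2135; nΣy² − (Σy)² = 258264 − 245025 = 13239
r = 2647 / √(2135 × 13239) = 2647 / 5316.5087 ≈ 0.498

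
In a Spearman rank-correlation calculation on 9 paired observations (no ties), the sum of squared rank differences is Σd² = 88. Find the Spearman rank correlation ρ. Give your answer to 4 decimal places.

ρ = 1 − 6Σd² / [n(n²−1)] = 1 − 6×88 / (9×80)
  = 1 − 528/720 = 1 − 0.73333 ≈ 0.2667

0.2667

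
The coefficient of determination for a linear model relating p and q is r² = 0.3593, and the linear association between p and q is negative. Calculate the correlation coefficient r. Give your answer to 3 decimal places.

-0.599

|r| = √0.3593 = 0.599
The association is negative, so r = −0.599.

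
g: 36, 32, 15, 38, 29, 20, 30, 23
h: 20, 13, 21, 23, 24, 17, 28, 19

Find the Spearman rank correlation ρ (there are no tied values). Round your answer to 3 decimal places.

Rank g: 7, 6, 1, 8, 4, 2, 5, 3
Rank h: 4, 1, 5, 6, 7, 2, 8, 3
d = rank(g) − rank(h): 3, 5, -4, 2, -3, 0, -3, 0; Σd² = 72
ρ = 1 − 6Σd² / [n(n²−1)] = 1 − 6×72 / (8×63) = 1 − 432/504 ≈ 0.143

0.143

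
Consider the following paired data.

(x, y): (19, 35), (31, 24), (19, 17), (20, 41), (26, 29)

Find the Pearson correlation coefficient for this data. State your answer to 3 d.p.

-0.261

n = 5, Σx = 115, Σy = 146, Σx² = 2759, Σy² = 4612, Σxy = 3306
nΣxy − ΣxΣy = 16530 − 16790 = -260
nΣx² − (Σx)² = 13795 − 13225 = 570; nΣy² − (Σy)² = 23060 − 21316 = 1744
r = -260 / √(570 × 1744) = -260 / 997.0356 ≈ -0.261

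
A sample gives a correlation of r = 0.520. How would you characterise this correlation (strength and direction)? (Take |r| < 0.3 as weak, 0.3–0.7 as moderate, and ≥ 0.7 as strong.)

moderate positive

r = 0.520 > 0 so the relationship is positive.
|r| = 0.520, which falls in the moderate range.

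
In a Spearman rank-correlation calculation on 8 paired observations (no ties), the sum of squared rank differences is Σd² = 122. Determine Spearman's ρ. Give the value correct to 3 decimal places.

-0.452

ρ = 1 − 6Σd² / [n(n²−1)] = 1 − 6×122 / (8×63)
  = 1 − 732/504 = 1 − 1.4524 ≈ -0.452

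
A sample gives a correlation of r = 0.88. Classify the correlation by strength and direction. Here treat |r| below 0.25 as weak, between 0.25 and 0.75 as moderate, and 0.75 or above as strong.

strong positive

r = 0.88 > 0 so the relationship is positive.
|r| = 0.88, which falls in the strong range.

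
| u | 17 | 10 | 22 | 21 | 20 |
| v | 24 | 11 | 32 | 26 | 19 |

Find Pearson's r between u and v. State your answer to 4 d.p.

n = 5, Σu = 90, Σv = 112, Σu² = 1714, Σv² = 2758, Σuv = 2148
nΣuv − ΣuΣv = 10740 − 10080 = 660
nΣu² − (Σu)² = 8570 − 8100 = 470; nΣv² − (Σv)² = 13790 − 12544 = 1246
r = 660 / √(470 × 1246) = 660 / 765.2581 ≈ 0.8625

0.8625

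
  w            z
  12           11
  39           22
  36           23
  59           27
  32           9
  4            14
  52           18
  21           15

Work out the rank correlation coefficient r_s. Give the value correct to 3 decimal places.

Rank w: 2, 6, 5, 8, 4, 1, 7, 3
Rank z: 2, 6, 7, 8, 1, 3, 5, 4
d = rank(w) − rank(z): 0, 0, -2, 0, 3, -2, 2, -1; Σd² = 22
ρ = 1 − 6Σd² / [n(n²−1)] = 1 − 6×22 / (8×63) = 1 − 132/504 ≈ 0.738

0.738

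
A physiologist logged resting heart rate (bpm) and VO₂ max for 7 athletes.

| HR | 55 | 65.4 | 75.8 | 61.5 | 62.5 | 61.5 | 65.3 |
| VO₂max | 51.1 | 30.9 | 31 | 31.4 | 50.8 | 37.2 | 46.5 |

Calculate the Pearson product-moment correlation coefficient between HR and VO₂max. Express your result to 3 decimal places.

n = 7, Σx = 447, Σy = 278.9, Σx² = 28782.64, Σy² = 11639.71, Σxy = 17611.51
nΣxy − ΣxΣy = 123280.57 − 124668.3 = -1387.73
nΣx² − (Σx)² = 201478.48 − 199809 = 1669.48; nΣy² − (Σy)² = 81477.97 − 77785.21 = 3692.76
r = -1387.73 / √(1669.48 × 3692.76) = -1387.73 / 2482.9396 ≈ -0.559

-0.559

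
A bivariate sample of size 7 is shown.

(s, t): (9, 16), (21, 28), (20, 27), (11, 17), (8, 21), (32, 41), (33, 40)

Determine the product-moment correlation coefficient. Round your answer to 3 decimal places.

n = 7, Σs = 134, Σt = 190, Σs² = 3220, Σt² = 5780, Σst = 4259
nΣst − ΣsΣt = 29813 − 25460 = 4353
nΣs² − (Σs)² = 22540 − 17956 = 4584; nΣt² − (Σt)² = 40460 − 36100 = 4360
r = 4353 / √(4584 × 4360) = 4353 / 4470.5973 ≈ 0.974

0.974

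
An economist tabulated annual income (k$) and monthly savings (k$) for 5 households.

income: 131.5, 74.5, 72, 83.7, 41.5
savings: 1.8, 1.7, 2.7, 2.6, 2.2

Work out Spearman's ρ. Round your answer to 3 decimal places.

-0.300

Rank income: 5, 3, 2, 4, 1
Rank savings: 2, 1, 5, 4, 3
d = rank(income) − rank(savings): 3, 2, -3, 0, -2; Σd² = 26
ρ = 1 − 6Σd² / [n(n²−1)] = 1 − 6×26 / (5×24) = 1 − 156/120 ≈ -0.300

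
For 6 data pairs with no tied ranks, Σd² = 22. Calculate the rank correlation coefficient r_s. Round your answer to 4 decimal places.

ρ = 1 − 6Σd² / [n(n²−1)] = 1 − 6×22 / (6×35)
  = 1 − 132/210 = 1 − 0.62857 ≈ 0.3714

0.3714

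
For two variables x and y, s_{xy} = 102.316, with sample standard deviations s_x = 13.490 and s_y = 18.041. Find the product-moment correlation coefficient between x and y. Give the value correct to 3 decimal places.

0.420

r = Cov(x,y) / (s_x · s_y) = 102.316 / (13.490 × 18.041)
  = 102.316 / 243.3731 ≈ 0.420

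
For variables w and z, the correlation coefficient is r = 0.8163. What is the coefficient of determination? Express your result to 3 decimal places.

0.666

r² = (0.8163)² = 0.666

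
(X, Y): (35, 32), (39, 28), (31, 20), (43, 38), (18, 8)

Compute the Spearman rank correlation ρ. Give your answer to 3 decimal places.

0.900

Rank X: 3, 4, 2, 5, 1
Rank Y: 4, 3, 2, 5, 1
d = rank(X) − rank(Y): -1, 1, 0, 0, 0; Σd² = 2
ρ = 1 − 6Σd² / [n(n²−1)] = 1 − 6×2 / (5×24) = 1 − 12/120 ≈ 0.900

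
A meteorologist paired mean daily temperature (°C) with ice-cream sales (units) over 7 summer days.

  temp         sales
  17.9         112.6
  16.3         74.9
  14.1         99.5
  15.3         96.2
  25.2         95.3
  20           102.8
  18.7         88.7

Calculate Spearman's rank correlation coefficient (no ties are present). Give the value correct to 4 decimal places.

-0.0357

Rank temp: 4, 3, 1, 2, 7, 6, 5
Rank sales: 7, 1, 5, 4, 3, 6, 2
d = rank(temp) − rank(sales): -3, 2, -4, -2, 4, 0, 3; Σd² = 58
ρ = 1 − 6Σd² / [n(n²−1)] = 1 − 6×58 / (7×48) = 1 − 348/336 ≈ -0.0357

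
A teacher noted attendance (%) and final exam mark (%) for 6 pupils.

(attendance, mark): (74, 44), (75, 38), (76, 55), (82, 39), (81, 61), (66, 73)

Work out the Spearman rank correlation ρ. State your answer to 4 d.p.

-0.3143

Rank attendance: 2, 3, 4, 6, 5, 1
Rank mark: 3, 1, 4, 2, 5, 6
d = rank(attendance) − rank(mark): -1, 2, 0, 4, 0, -5; Σd² = 46
ρ = 1 − 6Σd² / [n(n²−1)] = 1 − 6×46 / (6×35) = 1 − 276/210 ≈ -0.3143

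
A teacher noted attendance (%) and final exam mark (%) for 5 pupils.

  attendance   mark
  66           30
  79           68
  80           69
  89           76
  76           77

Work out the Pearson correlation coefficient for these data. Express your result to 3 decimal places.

n = 5, Σx = 390, Σy = 320, Σx² = 30694, Σy² = 21990, Σxy = 25488
nΣxy − ΣxΣy = 127440 − 124800 = 2640
nΣx² − (Σx)² = 153470 − 152100 = 1370; nΣy² − (Σy)² = 109950 − 102400 = 7550
r = 2640 / √(1370 × 7550) = 2640 / 3216.1312 ≈ 0.821

0.821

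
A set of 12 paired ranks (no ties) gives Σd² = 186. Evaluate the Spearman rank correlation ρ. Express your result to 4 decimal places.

0.3497

ρ = 1 − 6Σd² / [n(n²−1)] = 1 − 6×186 / (12×143)
  = 1 − 1116/1716 = 1 − 0.65035 ≈ 0.3497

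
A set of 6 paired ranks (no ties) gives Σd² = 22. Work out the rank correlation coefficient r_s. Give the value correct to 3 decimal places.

ρ = 1 − 6Σd² / [n(n²−1)] = 1 − 6×22 / (6×35)
  = 1 − 132/210 = 1 − 0.6286 ≈ 0.371

0.371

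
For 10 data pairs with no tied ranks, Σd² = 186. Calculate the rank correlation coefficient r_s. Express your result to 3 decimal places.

ρ = 1 − 6Σd² / [n(n²−1)] = 1 − 6×186 / (10×99)
  = 1 − 1116/990 = 1 − 1.1273 ≈ -0.127

-0.127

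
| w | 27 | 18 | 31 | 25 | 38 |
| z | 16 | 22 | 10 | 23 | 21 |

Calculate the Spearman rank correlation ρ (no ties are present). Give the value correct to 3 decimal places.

-0.600

Rank w: 3, 1, 4, 2, 5
Rank z: 2, 4, 1, 5, 3
d = rank(w) − rank(z): 1, -3, 3, -3, 2; Σd² = 32
ρ = 1 − 6Σd² / [n(n²−1)] = 1 − 6×32 / (5×24) = 1 − 192/120 ≈ -0.600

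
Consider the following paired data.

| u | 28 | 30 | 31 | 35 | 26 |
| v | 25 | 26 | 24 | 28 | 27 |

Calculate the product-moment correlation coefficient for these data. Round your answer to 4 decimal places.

n = 5, Σu = 150, Σv = 130, Σu² = 4546, Σv² = 3390, Σuv = 3906
nΣuv − ΣuΣv = 19530 − 19500 = 30
nΣu² − (Σu)² = 22730 − 22500 = 230; nΣv² − (Σv)² = 16950 − 16900 = 50
r = 30 / √(230 × 50) = 30 / 107.2381 ≈ 0.2798

0.2798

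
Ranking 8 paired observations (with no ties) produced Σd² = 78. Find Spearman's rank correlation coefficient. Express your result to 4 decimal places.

0.0714

ρ = 1 − 6Σd² / [n(n²−1)] = 1 − 6×78 / (8×63)
  = 1 − 468/504 = 1 − 0.92857 ≈ 0.0714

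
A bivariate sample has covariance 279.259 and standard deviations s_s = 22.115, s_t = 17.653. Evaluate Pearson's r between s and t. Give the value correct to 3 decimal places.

r = Cov(s,t) / (s_s · s_t) = 279.259 / (22.115 × 17.653)
  = 279.259 / 390.3961 ≈ 0.715

0.715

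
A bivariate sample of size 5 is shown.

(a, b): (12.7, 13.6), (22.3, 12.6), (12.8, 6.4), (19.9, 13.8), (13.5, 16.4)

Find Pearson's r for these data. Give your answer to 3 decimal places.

0.175

n = 5, Σa = 81.2, Σb = 62.8, Σa² = 1400.68, Σb² = 844.08, Σab = 1031.64
nΣab − ΣaΣb = 5158.2 − 5099.36 = 58.84
nΣa² − (Σa)² = 7003.4 − 6593.44 = 409.96; nΣb² − (Σb)² = 4220.4 − 3943.84 = 276.56
r = 58.84 / √(409.96 × 276.56) = 58.84 / 336.7173 ≈ 0.175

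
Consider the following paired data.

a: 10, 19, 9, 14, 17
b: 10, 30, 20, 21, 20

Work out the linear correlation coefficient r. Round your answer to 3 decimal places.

n = 5, Σa = 69, Σb = 101, Σa² = 1027, Σb² = 2241, Σab = 1484
nΣab − ΣaΣb = 7420 − 6969 = 451
nΣa² − (Σa)² = 5135 − 4761 = 374; nΣb² − (Σb)² = 11205 − 10201 = 1004
r = 451 / √(374 × 1004) = 451 / 612.7773 ≈ 0.736

0.736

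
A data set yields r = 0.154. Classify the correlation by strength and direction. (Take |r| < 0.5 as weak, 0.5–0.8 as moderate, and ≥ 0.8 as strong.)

r = 0.154 > 0 so the relationship is positive.
|r| = 0.154, which falls in the weak range.

weak positive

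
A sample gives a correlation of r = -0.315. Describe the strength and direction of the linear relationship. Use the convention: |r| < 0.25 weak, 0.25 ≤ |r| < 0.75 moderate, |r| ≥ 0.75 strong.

r = -0.315 < 0 so the relationship is negative.
|r| = 0.315, which falls in the moderate range.

moderate negative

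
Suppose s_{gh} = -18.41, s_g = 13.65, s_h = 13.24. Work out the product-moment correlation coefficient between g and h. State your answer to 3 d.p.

-0.102

r = Cov(g,h) / (s_g · s_h) = -18.41 / (13.65 × 13.24)
  = -18.41 / 180.7260 ≈ -0.102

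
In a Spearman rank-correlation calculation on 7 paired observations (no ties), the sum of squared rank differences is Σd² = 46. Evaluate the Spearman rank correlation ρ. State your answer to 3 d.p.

0.179

ρ = 1 − 6Σd² / [n(n²−1)] = 1 − 6×46 / (7×48)
  = 1 − 276/336 = 1 − 0.8214 ≈ 0.179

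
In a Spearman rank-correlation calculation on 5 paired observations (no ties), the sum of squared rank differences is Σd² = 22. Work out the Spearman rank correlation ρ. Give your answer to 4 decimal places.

-0.1000

ρ = 1 − 6Σd² / [n(n²−1)] = 1 − 6×22 / (5×24)
  = 1 − 132/120 = 1 − 1.10000 ≈ -0.1000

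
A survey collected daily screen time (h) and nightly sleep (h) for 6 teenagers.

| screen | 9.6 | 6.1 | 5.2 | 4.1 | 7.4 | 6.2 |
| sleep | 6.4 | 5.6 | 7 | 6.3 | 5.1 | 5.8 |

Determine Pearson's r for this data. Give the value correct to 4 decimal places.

n = 6, Σx = 38.6, Σy = 36.2, Σx² = 266.42, Σy² = 220.66, Σxy = 231.53
nΣxy − ΣxΣy = 1389.18 − 1397.32 = -8.14
nΣx² − (Σx)² = 1598.52 − 1489.96 = 108.56; nΣy² − (Σy)² = 1323.96 − 1310.44 = 13.52
r = -8.14 / √(108.56 × 13.52) = -8.14 / 38.3110 ≈ -0.2125

-0.2125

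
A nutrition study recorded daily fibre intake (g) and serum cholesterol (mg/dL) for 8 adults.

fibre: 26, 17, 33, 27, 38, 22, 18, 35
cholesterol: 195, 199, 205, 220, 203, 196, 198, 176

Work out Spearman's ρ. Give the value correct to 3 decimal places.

Rank fibre: 4, 1, 6, 5, 8, 3, 2, 7
Rank cholesterol: 2, 5, 7, 8, 6, 3, 4, 1
d = rank(fibre) − rank(cholesterol): 2, -4, -1, -3, 2, 0, -2, 6; Σd² = 74
ρ = 1 − 6Σd² / [n(n²−1)] = 1 − 6×74 / (8×63) = 1 − 444/504 ≈ 0.119

0.119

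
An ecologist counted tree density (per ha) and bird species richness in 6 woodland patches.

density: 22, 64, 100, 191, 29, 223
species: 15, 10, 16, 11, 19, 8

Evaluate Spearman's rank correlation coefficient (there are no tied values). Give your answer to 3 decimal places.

-0.600

Rank density: 1, 3, 4, 5, 2, 6
Rank species: 4, 2, 5, 3, 6, 1
d = rank(density) − rank(species): -3, 1, -1, 2, -4, 5; Σd² = 56
ρ = 1 − 6Σd² / [n(n²−1)] = 1 − 6×56 / (6×35) = 1 − 336/210 ≈ -0.600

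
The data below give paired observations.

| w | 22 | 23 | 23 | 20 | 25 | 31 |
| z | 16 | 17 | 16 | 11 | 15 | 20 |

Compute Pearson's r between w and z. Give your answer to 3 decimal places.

n = 6, Σw = 144, Σz = 95, Σw² = 3528, Σz² = 1547, Σwz = 2326
nΣwz − ΣwΣz = 13956 − 13680 = 276
nΣw² − (Σw)² = 21168 − 20736 = 432; nΣz² − (Σz)² = 9282 − 9025 = 257
r = 276 / √(432 × 257) = 276 / 333.2026 ≈ 0.828

0.828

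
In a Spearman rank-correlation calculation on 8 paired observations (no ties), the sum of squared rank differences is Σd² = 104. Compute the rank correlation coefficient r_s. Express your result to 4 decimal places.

ρ = 1 − 6Σd² / [n(n²−1)] = 1 − 6×104 / (8×63)
  = 1 − 624/504 = 1 − 1.23810 ≈ -0.2381

-0.2381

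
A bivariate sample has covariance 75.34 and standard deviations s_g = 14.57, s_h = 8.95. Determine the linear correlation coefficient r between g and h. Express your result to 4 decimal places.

0.5778

r = Cov(g,h) / (s_g · s_h) = 75.34 / (14.57 × 8.95)
  = 75.34 / 130.4015 ≈ 0.5778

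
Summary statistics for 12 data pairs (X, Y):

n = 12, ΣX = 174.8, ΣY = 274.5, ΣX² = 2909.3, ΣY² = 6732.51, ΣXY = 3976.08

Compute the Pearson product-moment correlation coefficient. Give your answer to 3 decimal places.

r = (nΣXY − ΣXΣY) / √[(nΣX² − (ΣX)²)(nΣY² − (ΣY)²)]
Numerator: 12×3976.08 − 174.8×274.5 = -269.64
Denominator: √[(34911.6 − 30555.04)(80790.12 − 75350.25)] = √[4356.56 × 5439.87] = 4868.1742
r = -269.64 / 4868.1742 ≈ -0.055

-0.055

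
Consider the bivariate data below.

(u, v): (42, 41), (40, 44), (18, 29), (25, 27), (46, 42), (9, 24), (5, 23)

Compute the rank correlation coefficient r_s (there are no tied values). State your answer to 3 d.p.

Rank u: 6, 5, 3, 4, 7, 2, 1
Rank v: 5, 7, 4, 3, 6, 2, 1
d = rank(u) − rank(v): 1, -2, -1, 1, 1, 0, 0; Σd² = 8
ρ = 1 − 6Σd² / [n(n²−1)] = 1 − 6×8 / (7×48) = 1 − 48/336 ≈ 0.857

0.857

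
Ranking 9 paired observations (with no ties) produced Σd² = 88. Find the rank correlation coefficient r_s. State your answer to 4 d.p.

0.2667

ρ = 1 − 6Σd² / [n(n²−1)] = 1 − 6×88 / (9×80)
  = 1 − 528/720 = 1 − 0.73333 ≈ 0.2667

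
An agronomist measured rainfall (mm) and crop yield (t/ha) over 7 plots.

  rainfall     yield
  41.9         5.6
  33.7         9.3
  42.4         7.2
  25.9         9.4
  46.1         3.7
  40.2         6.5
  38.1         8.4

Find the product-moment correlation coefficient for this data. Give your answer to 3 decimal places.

-0.856

n = 7, Σx = 268.3, Σy = 50.1, Σx² = 10552.73, Σy² = 384.55, Σxy = 1848.7
nΣxy − ΣxΣy = 12940.9 − 13441.83 = -500.93
nΣx² − (Σx)² = 73869.11 − 71984.89 = 1884.22; nΣy² − (Σy)² = 2691.85 − 2510.01 = 181.84
r = -500.93 / √(1884.22 × 181.84) = -500.93 / 585.3431 ≈ -0.856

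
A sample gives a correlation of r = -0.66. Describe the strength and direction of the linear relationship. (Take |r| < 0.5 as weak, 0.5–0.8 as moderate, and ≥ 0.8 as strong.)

r = -0.66 < 0 so the relationship is negative.
|r| = 0.66, which falls in the moderate range.

moderate negative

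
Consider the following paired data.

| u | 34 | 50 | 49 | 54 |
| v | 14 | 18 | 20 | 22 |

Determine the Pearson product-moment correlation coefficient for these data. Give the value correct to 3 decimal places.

n = 4, Σu = 187, Σv = 74, Σu² = 8973, Σv² = 1404, Σuv = 3544
nΣuv − ΣuΣv = 14176 − 13838 = 338
nΣu² − (Σu)² = 35892 − 34969 = 923; nΣv² − (Σv)² = 5616 − 5476 = 140
r = 338 / √(923 × 140) = 338 / 359.4718 ≈ 0.940

0.940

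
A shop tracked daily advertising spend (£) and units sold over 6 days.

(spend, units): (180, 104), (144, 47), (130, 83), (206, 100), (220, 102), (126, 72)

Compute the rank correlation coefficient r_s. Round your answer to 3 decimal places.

0.657

Rank spend: 4, 3, 2, 5, 6, 1
Rank units: 6, 1, 3, 4, 5, 2
d = rank(spend) − rank(units): -2, 2, -1, 1, 1, -1; Σd² = 12
ρ = 1 − 6Σd² / [n(n²−1)] = 1 − 6×12 / (6×35) = 1 − 72/210 ≈ 0.657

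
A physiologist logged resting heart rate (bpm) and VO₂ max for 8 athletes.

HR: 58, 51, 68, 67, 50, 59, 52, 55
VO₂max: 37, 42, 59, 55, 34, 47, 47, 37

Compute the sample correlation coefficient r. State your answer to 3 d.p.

0.808

n = 8, Σx = 460, Σy = 358, Σx² = 26788, Σy² = 16582, Σxy = 20937
nΣxy − ΣxΣy = 167496 − 164680 = 2816
nΣx² − (Σx)² = 214304 − 211600 = 2704; nΣy² − (Σy)² = 132656 − 128164 = 4492
r = 2816 / √(2704 × 4492) = 2816 / 3485.1640 ≈ 0.808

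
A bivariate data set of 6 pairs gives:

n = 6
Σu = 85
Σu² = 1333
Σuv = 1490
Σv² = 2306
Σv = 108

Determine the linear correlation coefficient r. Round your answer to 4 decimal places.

r = (nΣuv − ΣuΣv) / √[(nΣu² − (Σu)²)(nΣv² − (Σv)²)]
Numerator: 6×1490 − 85×108 = -240
Denominator: √[(7998 − 7225)(13836 − 11664)] = √[773 × 2172] = 1295.7453
r = -240 / 1295.7453 ≈ -0.1852

-0.1852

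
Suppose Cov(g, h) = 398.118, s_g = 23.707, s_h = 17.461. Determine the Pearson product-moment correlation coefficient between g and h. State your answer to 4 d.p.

0.9618

r = Cov(g,h) / (s_g · s_h) = 398.118 / (23.707 × 17.461)
  = 398.118 / 413.9479 ≈ 0.9618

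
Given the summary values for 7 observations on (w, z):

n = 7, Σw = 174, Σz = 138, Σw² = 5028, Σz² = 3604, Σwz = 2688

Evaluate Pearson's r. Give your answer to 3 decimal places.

-0.942

r = (nΣwz − ΣwΣz) / √[(nΣw² − (Σw)²)(nΣz² − (Σz)²)]
Numerator: 7×2688 − 174×138 = -5196
Denominator: √[(35196 − 30276)(25228 − 19044)] = √[4920 × 6184] = 5515.9115
r = -5196 / 5515.9115 ≈ -0.942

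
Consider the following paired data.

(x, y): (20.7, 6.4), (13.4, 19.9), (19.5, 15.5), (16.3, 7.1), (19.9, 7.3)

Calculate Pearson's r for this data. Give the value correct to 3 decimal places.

n = 5, Σx = 89.8, Σy = 56.2, Σx² = 1650, Σy² = 780.92, Σxy = 962.39
nΣxy − ΣxΣy = 4811.95 − 5046.76 = -234.81
nΣx² − (Σx)² = 8250 − 8064.04 = 185.96; nΣy² − (Σy)² = 3904.6 − 3158.44 = 746.16
r = -234.81 / √(185.96 × 746.16) = -234.81 / 372.4995 ≈ -0.630

-0.630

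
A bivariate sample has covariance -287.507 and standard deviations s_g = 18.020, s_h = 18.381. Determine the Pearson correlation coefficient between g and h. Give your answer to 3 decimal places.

r = Cov(g,h) / (s_g · s_h) = -287.507 / (18.020 × 18.381)
  = -287.507 / 331.2256 ≈ -0.868

-0.868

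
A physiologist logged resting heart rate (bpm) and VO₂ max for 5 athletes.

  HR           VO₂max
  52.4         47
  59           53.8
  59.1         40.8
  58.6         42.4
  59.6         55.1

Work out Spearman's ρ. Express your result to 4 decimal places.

Rank HR: 1, 3, 4, 2, 5
Rank VO₂max: 3, 4, 1, 2, 5
d = rank(HR) − rank(VO₂max): -2, -1, 3, 0, 0; Σd² = 14
ρ = 1 − 6Σd² / [n(n²−1)] = 1 − 6×14 / (5×24) = 1 − 84/120 ≈ 0.3000

0.3000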